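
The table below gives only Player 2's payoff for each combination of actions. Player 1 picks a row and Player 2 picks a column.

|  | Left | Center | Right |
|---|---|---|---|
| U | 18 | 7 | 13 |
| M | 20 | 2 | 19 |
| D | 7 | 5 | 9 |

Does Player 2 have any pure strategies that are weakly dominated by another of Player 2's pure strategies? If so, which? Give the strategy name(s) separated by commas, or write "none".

Nothing dominates Left: Center at U (18>7); Right at U (18>13).
Left weakly dominates Center — U: 18>7, M: 20>2, D: 7>5.
Right is not dominated — it holds its own against Left at D (9>7); Center at U (13>7).

Center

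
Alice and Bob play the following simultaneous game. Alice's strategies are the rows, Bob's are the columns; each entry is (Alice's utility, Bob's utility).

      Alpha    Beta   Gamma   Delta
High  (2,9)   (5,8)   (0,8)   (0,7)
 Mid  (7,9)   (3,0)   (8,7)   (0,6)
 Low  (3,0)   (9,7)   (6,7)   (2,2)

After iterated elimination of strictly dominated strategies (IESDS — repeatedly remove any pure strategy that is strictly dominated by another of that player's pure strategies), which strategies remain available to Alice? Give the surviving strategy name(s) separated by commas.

Mid, Low

Alice's strategy High is strictly dominated by Low (Alpha: 3>2, Beta: 9>5, Gamma: 6>0, Delta: 2>0) and is removed.
Column Delta is eliminated: Gamma beats it against every remaining row (Mid: 7>6, Low: 7>2).
Among the remaining strategies, none is strictly dominated by another pure strategy of the same player, so the elimination stops.
Surviving strategies — Alice: {Mid, Low}; Bob: {Alpha, Beta, Gamma}.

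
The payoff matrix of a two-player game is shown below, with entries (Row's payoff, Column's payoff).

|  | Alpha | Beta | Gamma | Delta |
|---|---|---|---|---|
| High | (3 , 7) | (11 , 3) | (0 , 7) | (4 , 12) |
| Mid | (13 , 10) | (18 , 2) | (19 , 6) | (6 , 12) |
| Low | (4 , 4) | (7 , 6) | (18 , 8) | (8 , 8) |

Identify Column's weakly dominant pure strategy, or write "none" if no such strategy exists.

Delta

Delta vs Alpha: High: 12>7, Mid: 12>10, Low: 8>4.
Delta vs Beta: High: 12>3, Mid: 12>2, Low: 8>6.
Delta vs Gamma: High: 12>7, Mid: 12>6, Low: 8=8.
Delta is at least as good as every other strategy against every opponent action, so it is weakly dominant.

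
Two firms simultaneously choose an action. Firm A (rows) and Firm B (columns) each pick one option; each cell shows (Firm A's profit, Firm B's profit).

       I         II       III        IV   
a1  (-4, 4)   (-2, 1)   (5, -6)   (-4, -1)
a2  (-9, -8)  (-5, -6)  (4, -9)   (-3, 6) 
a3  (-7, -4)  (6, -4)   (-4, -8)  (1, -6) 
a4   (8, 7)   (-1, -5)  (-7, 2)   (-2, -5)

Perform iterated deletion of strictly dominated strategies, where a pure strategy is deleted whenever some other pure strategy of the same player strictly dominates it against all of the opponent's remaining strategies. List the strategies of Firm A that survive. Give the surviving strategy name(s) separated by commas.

a3, a4

For Firm B, I strictly dominates III on the remaining rows (a1: 4>-6, a2: -8>-9, a3: -4>-8, a4: 7>2); eliminate III.
For Firm A, a4 strictly dominates a1 on the remaining columns (I: 8>-4, II: -1>-2, IV: -2>-4); eliminate a1.
For Firm A, a3 strictly dominates a2 on the remaining columns (I: -7>-9, II: 6>-5, IV: 1>-3); eliminate a2.
Column IV is eliminated: I beats it against every remaining row (a3: -4>-6, a4: 7>-5).
Among the remaining strategies, none is strictly dominated by another pure strategy of the same player, so the elimination stops.
Surviving strategies — Firm A: {a3, a4}; Firm B: {I, II}.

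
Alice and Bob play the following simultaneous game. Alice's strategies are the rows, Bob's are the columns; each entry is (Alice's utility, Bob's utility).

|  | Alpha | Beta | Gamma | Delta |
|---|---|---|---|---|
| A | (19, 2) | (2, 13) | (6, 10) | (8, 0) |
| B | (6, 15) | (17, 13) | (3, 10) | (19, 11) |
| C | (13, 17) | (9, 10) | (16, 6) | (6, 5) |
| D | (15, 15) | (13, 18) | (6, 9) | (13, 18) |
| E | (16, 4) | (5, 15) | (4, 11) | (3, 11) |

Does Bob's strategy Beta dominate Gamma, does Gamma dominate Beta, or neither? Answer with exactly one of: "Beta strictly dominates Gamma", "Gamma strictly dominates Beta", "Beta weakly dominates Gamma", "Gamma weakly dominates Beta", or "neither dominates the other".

Beta strictly dominates Gamma

Beta's payoffs vs Gamma's, by Alice's action — A: 13>10, B: 13>10, C: 10>6, D: 18>9, E: 15>11.
Beta gives a strictly higher payoff against every action of Alice, so Beta strictly dominates Gamma.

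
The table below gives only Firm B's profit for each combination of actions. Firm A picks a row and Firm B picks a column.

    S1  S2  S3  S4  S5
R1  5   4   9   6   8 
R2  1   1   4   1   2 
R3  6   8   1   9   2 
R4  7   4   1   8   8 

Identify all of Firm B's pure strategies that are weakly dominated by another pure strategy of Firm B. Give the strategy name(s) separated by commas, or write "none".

S1, S2

S1 is weakly dominated by S4 (R1: 6>5, R2: 1=1, R3: 9>6, R4: 8>7).
S4 weakly dominates S2 — R1: 6>4, R2: 1=1, R3: 9>8, R4: 8>4.
Nothing dominates S3: S1 at R1 (9>5); S2 at R1 (9>4); S4 at R1 (9>6); S5 at R1 (9>8).
S4 is not dominated — it holds its own against S1 at R1 (6>5); S2 at R1 (6>4); S3 at R3 (9>1); S5 at R3 (9>2).
S5: no other strategy beats it everywhere (S1 at R1 (8>5); S2 at R1 (8>4); S3 at R3 (2>1); S4 at R1 (8>6)).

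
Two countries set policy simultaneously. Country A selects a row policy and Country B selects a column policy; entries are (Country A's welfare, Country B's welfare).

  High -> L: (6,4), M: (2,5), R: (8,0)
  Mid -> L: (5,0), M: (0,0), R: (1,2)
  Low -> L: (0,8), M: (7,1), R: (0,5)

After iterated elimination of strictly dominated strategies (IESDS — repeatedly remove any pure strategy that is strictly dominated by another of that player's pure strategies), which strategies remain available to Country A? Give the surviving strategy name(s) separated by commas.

For Country A, High strictly dominates Mid on the remaining columns (L: 6>5, M: 2>0, R: 8>1); eliminate Mid.
Column R is eliminated: L beats it against every remaining row (High: 4>0, Low: 8>5).
Among the remaining strategies, none is strictly dominated by another pure strategy of the same player, so the elimination stops.
Surviving strategies — Country A: {High, Low}; Country B: {L, M}.

High, Low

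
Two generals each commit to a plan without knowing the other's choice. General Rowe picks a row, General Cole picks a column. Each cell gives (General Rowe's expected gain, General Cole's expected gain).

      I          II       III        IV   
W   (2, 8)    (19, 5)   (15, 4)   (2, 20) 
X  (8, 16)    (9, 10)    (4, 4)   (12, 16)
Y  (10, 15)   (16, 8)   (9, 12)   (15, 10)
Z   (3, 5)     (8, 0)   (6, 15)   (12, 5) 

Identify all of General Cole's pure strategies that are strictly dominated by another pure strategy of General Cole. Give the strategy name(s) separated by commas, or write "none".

I is not dominated — it holds its own against II at W (8>5); III at W (8>4); IV at X (16=16).
II is strictly dominated by I (W: 8>5, X: 16>10, Y: 15>8, Z: 5>0).
III: no other strategy beats it everywhere (I at Z (15>5); II at Y (12>8); IV at Y (12>10)).
Nothing dominates IV: I at W (20>8); II at W (20>5); III at W (20>4).

II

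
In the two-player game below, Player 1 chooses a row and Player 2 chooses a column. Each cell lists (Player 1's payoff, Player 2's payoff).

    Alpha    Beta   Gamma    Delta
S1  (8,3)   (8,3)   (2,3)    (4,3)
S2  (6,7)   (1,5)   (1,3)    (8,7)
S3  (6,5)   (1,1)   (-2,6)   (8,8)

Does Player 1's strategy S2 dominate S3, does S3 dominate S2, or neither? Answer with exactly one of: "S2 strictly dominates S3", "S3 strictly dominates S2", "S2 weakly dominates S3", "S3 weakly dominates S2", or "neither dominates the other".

S2 weakly dominates S3

Compare S2 to S3 across each choice by Player 2: Alpha: 6=6, Beta: 1=1, Gamma: 1>-2, Delta: 8=8.
S2 is at least as good everywhere and strictly better somewhere (tied only at Alpha, Beta, Delta), so S2 weakly but not strictly dominates S3.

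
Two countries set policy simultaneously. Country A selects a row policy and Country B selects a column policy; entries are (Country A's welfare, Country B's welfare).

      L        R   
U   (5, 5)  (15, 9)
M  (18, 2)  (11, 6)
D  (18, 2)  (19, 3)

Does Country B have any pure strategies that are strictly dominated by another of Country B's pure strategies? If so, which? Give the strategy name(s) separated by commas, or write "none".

L

R strictly dominates L — U: 9>5, M: 6>2, D: 3>2.
R: no other strategy beats it everywhere (L at U (9>5)).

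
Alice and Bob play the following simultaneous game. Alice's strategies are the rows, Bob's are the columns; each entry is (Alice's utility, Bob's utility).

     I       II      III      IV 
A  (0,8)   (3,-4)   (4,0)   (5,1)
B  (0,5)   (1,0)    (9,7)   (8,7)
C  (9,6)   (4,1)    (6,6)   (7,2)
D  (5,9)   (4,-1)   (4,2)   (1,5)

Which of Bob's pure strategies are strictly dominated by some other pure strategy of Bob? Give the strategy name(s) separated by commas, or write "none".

II

I is not dominated — it holds its own against II at A (8>-4); III at A (8>0); IV at A (8>1).
I strictly dominates II — A: 8>-4, B: 5>0, C: 6>1, D: 9>-1.
Nothing dominates III: I at B (7>5); II at A (0>-4); IV at B (7=7).
Nothing dominates IV: I at B (7>5); II at A (1>-4); III at A (1>0).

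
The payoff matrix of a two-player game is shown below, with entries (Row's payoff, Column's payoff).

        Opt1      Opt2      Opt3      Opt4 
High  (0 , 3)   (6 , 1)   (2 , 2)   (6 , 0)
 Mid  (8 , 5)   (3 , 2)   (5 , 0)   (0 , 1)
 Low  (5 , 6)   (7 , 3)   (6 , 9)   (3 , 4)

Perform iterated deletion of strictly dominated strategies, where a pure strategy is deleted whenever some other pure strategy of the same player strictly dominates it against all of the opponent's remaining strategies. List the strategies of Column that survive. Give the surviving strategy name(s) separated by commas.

Column Opt2 is eliminated: Opt1 beats it against every remaining row (High: 3>1, Mid: 5>2, Low: 6>3).
For Column, Opt1 strictly dominates Opt4 on the remaining rows (High: 3>0, Mid: 5>1, Low: 6>4); eliminate Opt4.
Row High is eliminated: Mid beats it against every remaining column (Opt1: 8>0, Opt3: 5>2).
Among the remaining strategies, none is strictly dominated by another pure strategy of the same player, so the elimination stops.
Surviving strategies — Row: {Mid, Low}; Column: {Opt1, Opt3}.

Opt1, Opt3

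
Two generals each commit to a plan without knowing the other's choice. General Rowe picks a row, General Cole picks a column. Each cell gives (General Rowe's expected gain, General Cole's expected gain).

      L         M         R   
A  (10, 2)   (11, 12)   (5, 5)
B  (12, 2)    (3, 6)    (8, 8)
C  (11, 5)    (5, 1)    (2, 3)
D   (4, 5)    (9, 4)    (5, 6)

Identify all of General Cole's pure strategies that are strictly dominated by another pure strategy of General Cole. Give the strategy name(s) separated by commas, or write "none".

L is not dominated — it holds its own against M at C (5>1); R at C (5>3).
M is not dominated — it holds its own against L at A (12>2); R at A (12>5).
R is not dominated — it holds its own against L at A (5>2); M at B (8>6).

none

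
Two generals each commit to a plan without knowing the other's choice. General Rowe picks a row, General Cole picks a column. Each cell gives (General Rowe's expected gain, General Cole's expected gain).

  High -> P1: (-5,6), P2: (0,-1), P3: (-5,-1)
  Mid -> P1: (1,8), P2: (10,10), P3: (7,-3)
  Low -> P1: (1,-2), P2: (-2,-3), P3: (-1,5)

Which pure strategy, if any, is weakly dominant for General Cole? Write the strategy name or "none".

P1 fails to dominate P2 at Mid (8<10).
P2 fails to dominate P1 at High (-1<6).
P3 fails to dominate P1 at High (-1<6).
No single strategy dominates all the others.

none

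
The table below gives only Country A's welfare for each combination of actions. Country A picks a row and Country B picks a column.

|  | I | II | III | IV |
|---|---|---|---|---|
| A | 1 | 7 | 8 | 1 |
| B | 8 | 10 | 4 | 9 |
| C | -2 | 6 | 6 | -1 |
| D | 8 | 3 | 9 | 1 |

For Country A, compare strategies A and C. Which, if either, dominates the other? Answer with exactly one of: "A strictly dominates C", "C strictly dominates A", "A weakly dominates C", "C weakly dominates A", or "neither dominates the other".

A strictly dominates C

Compare A to C across each choice by Country B: I: 1>-2, II: 7>6, III: 8>6, IV: 1>-1.
A gives a strictly higher payoff against each choice by Country B, so A strictly dominates C.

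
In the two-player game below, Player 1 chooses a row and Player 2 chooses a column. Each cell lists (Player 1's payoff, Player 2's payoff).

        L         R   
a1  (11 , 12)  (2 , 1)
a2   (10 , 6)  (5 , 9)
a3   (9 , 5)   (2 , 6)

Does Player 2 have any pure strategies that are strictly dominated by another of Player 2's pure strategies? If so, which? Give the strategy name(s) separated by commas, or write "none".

none

L: no other strategy beats it everywhere (R at a1 (12>1)).
R: no other strategy beats it everywhere (L at a2 (9>6)).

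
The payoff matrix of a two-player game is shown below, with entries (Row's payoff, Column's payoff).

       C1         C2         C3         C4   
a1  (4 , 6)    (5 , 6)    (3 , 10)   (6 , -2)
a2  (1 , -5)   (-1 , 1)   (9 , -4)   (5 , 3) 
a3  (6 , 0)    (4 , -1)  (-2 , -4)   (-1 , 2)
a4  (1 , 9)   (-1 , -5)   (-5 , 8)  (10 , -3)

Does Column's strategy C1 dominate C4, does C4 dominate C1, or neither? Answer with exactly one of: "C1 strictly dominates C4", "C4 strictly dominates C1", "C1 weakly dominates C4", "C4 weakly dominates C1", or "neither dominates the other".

C1's payoffs vs C4's, by Row's action — a1: 6>-2, a2: -5<3, a3: 0<2, a4: 9>-3.
C1 does better at a1, a4 but worse at a2, a3; neither strategy dominates the other.

neither dominates the other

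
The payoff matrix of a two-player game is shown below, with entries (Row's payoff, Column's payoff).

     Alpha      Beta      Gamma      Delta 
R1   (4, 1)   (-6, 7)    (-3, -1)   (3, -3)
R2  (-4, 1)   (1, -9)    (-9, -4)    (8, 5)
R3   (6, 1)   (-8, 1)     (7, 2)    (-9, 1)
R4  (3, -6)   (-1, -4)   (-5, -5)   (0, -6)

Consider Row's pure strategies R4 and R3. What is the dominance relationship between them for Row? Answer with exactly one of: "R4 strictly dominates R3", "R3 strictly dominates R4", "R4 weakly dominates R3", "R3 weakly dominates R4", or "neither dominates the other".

Compare R4 to R3 across each opponent action: Alpha: 3<6, Beta: -1>-8, Gamma: -5<7, Delta: 0>-9.
R4 does better at Beta, Delta but worse at Alpha, Gamma; neither strategy dominates the other.

neither dominates the other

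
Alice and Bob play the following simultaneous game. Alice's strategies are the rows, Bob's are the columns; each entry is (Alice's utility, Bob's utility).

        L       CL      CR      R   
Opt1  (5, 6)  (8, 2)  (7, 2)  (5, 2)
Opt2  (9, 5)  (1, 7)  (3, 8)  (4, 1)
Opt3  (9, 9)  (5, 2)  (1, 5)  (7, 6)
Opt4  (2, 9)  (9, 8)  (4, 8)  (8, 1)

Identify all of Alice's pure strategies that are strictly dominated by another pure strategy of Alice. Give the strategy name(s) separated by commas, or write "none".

Opt1 is not dominated — it holds its own against Opt2 at CL (8>1); Opt3 at CL (8>5); Opt4 at L (5>2).
Opt2: no other strategy beats it everywhere (Opt1 at L (9>5); Opt3 at L (9=9); Opt4 at L (9>2)).
Opt3 is not dominated — it holds its own against Opt1 at L (9>5); Opt2 at L (9=9); Opt4 at L (9>2).
Opt4 is not dominated — it holds its own against Opt1 at CL (9>8); Opt2 at CL (9>1); Opt3 at CL (9>5).

none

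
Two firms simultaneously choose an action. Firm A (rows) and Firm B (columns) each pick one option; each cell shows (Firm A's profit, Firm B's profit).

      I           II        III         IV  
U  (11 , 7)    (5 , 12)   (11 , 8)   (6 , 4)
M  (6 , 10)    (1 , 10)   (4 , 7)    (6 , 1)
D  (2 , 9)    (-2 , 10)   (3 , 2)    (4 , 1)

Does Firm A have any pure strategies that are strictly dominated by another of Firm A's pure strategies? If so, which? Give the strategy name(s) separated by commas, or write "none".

D

Nothing dominates U: M at I (11>6); D at I (11>2).
M is not dominated — it holds its own against U at IV (6=6); D at I (6>2).
U strictly dominates D — I: 11>2, II: 5>-2, III: 11>3, IV: 6>4.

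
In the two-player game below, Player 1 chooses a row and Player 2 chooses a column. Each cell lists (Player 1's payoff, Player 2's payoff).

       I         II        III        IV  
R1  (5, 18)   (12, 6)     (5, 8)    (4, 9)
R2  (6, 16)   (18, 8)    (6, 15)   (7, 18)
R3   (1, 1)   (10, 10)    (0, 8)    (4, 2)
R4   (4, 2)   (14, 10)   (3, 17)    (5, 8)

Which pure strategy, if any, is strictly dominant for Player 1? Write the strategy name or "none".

R2

R2 vs R1: I: 6>5, II: 18>12, III: 6>5, IV: 7>4.
R2 vs R3: I: 6>1, II: 18>10, III: 6>0, IV: 7>4.
R2 vs R4: I: 6>4, II: 18>14, III: 6>3, IV: 7>5.
R2 strictly beats every other strategy against every opponent action, so it is strictly dominant.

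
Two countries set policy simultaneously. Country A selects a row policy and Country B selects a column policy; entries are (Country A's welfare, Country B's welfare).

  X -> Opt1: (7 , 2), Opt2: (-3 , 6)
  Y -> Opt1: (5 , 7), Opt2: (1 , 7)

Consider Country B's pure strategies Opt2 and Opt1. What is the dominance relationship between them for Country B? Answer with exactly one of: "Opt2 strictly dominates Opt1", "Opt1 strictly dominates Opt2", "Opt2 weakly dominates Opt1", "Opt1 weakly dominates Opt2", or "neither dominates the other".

Compare Opt2 to Opt1 across each choice by Country A: X: 6>2, Y: 7=7.
Opt2 is at least as good everywhere and strictly better somewhere (tied only at Y), so Opt2 weakly but not strictly dominates Opt1.

Opt2 weakly dominates Opt1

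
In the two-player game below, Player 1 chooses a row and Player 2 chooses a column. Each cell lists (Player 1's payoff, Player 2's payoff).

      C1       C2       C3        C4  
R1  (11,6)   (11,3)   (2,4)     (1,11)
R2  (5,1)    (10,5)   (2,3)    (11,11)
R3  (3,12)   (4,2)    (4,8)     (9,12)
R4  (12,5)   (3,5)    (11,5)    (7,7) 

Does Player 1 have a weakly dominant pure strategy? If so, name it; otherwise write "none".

none

R1 fails to dominate R2 at C4 (1<11).
R2 fails to dominate R1 at C1 (5<11).
R3 fails to dominate R1 at C1 (3<11).
R4 fails to dominate R1 at C2 (3<11).
No single strategy dominates all the others.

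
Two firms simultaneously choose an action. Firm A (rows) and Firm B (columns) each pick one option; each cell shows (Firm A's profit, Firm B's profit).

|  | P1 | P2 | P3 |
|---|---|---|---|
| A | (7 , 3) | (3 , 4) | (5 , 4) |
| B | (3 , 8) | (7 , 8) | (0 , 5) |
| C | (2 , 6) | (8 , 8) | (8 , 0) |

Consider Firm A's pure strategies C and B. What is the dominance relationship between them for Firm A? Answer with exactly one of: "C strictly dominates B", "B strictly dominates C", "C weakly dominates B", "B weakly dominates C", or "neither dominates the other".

neither dominates the other

C's payoffs vs B's, by Firm B's action — P1: 2<3, P2: 8>7, P3: 8>0.
C does better at P2, P3 but worse at P1; neither strategy dominates the other.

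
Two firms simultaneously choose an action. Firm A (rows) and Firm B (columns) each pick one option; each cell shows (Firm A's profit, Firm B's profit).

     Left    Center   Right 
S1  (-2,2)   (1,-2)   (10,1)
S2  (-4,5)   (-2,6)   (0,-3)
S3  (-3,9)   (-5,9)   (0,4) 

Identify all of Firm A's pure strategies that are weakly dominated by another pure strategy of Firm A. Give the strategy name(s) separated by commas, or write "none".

S2, S3

S1: no other strategy beats it everywhere (S2 at Left (-2>-4); S3 at Left (-2>-3)).
S2: dominated, since S1 does at least as well everywhere (Left: -2>-4, Center: 1>-2, Right: 10>0).
S3: dominated, since S1 does at least as well everywhere (Left: -2>-3, Center: 1>-5, Right: 10>0).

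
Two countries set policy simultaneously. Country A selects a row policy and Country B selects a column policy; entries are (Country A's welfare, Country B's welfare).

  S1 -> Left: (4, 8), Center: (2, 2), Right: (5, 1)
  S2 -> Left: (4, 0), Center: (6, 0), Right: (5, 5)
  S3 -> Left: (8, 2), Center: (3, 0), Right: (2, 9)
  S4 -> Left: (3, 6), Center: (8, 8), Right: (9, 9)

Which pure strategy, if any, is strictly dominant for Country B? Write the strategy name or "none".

none

Left fails to dominate Center at S2 (0=0).
Center fails to dominate Left at S1 (2<8).
Right fails to dominate Left at S1 (1<8).
No single strategy dominates all the others.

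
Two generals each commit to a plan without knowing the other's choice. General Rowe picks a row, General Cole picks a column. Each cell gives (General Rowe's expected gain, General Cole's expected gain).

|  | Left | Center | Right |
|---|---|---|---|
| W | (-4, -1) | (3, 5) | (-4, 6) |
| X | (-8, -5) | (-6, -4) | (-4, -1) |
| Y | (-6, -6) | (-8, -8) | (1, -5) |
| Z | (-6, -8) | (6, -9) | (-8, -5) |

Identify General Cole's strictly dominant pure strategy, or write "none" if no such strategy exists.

Right

Right vs Left: W: 6>-1, X: -1>-5, Y: -5>-6, Z: -5>-8.
Right vs Center: W: 6>5, X: -1>-4, Y: -5>-8, Z: -5>-9.
Right strictly beats every other strategy against every opponent action, so it is strictly dominant.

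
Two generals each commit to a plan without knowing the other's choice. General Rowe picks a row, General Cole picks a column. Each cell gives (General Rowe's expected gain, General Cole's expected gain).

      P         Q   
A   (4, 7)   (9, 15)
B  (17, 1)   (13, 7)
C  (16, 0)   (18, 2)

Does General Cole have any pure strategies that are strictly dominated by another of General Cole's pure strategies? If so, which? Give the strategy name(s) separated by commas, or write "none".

P

Q strictly dominates P — A: 15>7, B: 7>1, C: 2>0.
Q: no other strategy beats it everywhere (P at A (15>7)).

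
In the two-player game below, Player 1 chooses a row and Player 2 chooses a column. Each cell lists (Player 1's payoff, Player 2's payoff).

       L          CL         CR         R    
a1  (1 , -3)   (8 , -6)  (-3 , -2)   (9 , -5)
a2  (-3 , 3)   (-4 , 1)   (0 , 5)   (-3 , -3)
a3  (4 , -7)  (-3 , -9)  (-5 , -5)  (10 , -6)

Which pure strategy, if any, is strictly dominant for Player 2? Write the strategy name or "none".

CR vs L: a1: -2>-3, a2: 5>3, a3: -5>-7.
CR vs CL: a1: -2>-6, a2: 5>1, a3: -5>-9.
CR vs R: a1: -2>-5, a2: 5>-3, a3: -5>-6.
CR strictly beats every other strategy against every opponent action, so it is strictly dominant.

CR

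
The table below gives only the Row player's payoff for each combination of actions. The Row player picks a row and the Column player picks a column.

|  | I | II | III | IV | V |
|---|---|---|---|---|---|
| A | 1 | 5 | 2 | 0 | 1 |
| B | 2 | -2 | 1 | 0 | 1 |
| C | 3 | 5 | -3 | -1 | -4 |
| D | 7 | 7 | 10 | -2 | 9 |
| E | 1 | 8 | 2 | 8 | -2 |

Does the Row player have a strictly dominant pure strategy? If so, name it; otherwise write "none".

none

A fails to dominate B at I (1<2).
B fails to dominate A at II (-2<5).
C fails to dominate A at II (5=5).
D fails to dominate A at IV (-2<0).
E fails to dominate A at I (1=1).
No single strategy dominates all the others.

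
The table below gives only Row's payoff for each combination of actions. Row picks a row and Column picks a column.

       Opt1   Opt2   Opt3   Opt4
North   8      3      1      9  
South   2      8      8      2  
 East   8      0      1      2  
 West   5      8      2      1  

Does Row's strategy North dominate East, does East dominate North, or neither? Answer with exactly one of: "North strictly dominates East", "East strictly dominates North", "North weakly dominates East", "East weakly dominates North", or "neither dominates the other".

Compare North to East across each opponent action: Opt1: 8=8, Opt2: 3>0, Opt3: 1=1, Opt4: 9>2.
North is at least as good everywhere and strictly better somewhere (tied only at Opt1, Opt3), so North weakly but not strictly dominates East.

North weakly dominates East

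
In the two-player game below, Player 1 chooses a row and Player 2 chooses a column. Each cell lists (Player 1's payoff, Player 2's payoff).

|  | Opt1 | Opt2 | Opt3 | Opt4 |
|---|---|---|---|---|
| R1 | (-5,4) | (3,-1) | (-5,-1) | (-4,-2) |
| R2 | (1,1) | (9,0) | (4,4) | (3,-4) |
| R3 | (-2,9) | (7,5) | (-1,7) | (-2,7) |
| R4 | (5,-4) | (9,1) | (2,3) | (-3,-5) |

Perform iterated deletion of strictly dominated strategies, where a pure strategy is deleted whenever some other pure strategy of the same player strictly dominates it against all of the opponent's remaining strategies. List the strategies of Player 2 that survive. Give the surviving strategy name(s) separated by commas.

Row R1 is eliminated: R2 beats it against every remaining column (Opt1: 1>-5, Opt2: 9>3, Opt3: 4>-5, Opt4: 3>-4).
Row R3 is eliminated: R2 beats it against every remaining column (Opt1: 1>-2, Opt2: 9>7, Opt3: 4>-1, Opt4: 3>-2).
For Player 2, Opt3 strictly dominates Opt1 on the remaining rows (R2: 4>1, R4: 3>-4); eliminate Opt1.
Player 2's strategy Opt2 is strictly dominated by Opt3 (R2: 4>0, R4: 3>1) and is removed.
Row R4 is eliminated: R2 beats it against every remaining column (Opt3: 4>2, Opt4: 3>-3).
For Player 2, Opt3 strictly dominates Opt4 on the remaining rows (R2: 4>-4); eliminate Opt4.
Among the remaining strategies, none is strictly dominated by another pure strategy of the same player, so the elimination stops.
Surviving strategies — Player 1: {R2}; Player 2: {Opt3}.

Opt3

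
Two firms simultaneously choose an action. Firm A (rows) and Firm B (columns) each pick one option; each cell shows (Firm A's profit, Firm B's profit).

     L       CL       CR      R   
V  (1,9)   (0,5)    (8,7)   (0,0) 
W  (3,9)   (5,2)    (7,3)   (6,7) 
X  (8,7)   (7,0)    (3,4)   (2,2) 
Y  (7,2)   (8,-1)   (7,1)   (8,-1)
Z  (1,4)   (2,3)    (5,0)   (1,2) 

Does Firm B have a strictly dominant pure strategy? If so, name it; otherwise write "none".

L

L vs CL: V: 9>5, W: 9>2, X: 7>0, Y: 2>-1, Z: 4>3.
L vs CR: V: 9>7, W: 9>3, X: 7>4, Y: 2>1, Z: 4>0.
L vs R: V: 9>0, W: 9>7, X: 7>2, Y: 2>-1, Z: 4>2.
L strictly beats every other strategy against every opponent action, so it is strictly dominant.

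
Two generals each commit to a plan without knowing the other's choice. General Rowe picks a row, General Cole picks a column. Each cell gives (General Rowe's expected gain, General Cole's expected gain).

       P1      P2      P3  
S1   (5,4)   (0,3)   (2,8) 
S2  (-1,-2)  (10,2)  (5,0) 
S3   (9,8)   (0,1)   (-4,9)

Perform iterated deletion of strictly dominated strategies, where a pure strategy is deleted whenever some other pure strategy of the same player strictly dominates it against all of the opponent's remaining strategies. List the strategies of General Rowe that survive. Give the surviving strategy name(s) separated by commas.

Column P1 is eliminated: P3 beats it against every remaining row (S1: 8>4, S2: 0>-2, S3: 9>8).
Row S1 is eliminated: S2 beats it against every remaining column (P2: 10>0, P3: 5>2).
Row S3 is eliminated: S2 beats it against every remaining column (P2: 10>0, P3: 5>-4).
For General Cole, P2 strictly dominates P3 on the remaining rows (S2: 2>0); eliminate P3.
Among the remaining strategies, none is strictly dominated by another pure strategy of the same player, so the elimination stops.
Surviving strategies — General Rowe: {S2}; General Cole: {P2}.

S2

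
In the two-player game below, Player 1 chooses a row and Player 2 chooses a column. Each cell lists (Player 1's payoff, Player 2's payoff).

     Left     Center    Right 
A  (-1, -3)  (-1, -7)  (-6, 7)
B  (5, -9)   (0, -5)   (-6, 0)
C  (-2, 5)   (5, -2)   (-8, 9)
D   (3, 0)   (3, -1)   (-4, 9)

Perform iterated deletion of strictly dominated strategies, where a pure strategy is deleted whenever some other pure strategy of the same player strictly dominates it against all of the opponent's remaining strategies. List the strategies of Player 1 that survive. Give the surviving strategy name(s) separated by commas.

Row A is eliminated: D beats it against every remaining column (Left: 3>-1, Center: 3>-1, Right: -4>-6).
Player 2's strategy Left is strictly dominated by Right (B: 0>-9, C: 9>5, D: 9>0) and is removed.
For Player 1, D strictly dominates B on the remaining columns (Center: 3>0, Right: -4>-6); eliminate B.
For Player 2, Right strictly dominates Center on the remaining rows (C: 9>-2, D: 9>-1); eliminate Center.
Row C is eliminated: D beats it against every remaining column (Right: -4>-8).
Among the remaining strategies, none is strictly dominated by another pure strategy of the same player, so the elimination stops.
Surviving strategies — Player 1: {D}; Player 2: {Right}.

D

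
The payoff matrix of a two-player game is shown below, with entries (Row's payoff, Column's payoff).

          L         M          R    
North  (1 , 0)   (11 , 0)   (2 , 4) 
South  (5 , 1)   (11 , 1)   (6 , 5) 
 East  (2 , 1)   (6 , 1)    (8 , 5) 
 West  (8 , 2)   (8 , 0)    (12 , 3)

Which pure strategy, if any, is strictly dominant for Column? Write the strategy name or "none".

R vs L: North: 4>0, South: 5>1, East: 5>1, West: 3>2.
R vs M: North: 4>0, South: 5>1, East: 5>1, West: 3>0.
R strictly beats every other strategy against every opponent action, so it is strictly dominant.

R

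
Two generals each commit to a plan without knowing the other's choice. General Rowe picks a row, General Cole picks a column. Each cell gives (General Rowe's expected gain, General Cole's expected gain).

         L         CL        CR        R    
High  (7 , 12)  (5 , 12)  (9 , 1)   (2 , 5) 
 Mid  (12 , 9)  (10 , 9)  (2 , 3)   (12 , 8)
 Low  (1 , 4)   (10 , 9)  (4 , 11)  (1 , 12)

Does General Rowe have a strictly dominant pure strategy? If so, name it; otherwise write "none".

none

High fails to dominate Mid at L (7<12).
Mid fails to dominate High at CR (2<9).
Low fails to dominate High at L (1<7).
No single strategy dominates all the others.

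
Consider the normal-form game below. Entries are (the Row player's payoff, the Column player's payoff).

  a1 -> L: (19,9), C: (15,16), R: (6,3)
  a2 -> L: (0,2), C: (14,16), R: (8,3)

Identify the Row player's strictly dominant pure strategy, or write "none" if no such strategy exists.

none

a1 fails to dominate a2 at R (6<8).
a2 fails to dominate a1 at L (0<19).
No single strategy dominates all the others.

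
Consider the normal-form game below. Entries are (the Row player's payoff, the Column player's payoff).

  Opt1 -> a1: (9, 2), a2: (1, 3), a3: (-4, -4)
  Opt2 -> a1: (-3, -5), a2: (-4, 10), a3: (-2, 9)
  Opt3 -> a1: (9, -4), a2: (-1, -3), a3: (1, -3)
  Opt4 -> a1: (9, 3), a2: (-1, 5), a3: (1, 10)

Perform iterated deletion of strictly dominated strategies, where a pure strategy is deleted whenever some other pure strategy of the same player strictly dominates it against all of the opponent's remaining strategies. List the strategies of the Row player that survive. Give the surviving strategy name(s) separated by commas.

Opt1, Opt3, Opt4

For the Row player, Opt3 strictly dominates Opt2 on the remaining columns (a1: 9>-3, a2: -1>-4, a3: 1>-2); eliminate Opt2.
Column a1 is eliminated: a2 beats it against every remaining row (Opt1: 3>2, Opt3: -3>-4, Opt4: 5>3).
Among the remaining strategies, none is strictly dominated by another pure strategy of the same player, so the elimination stops.
Surviving strategies — the Row player: {Opt1, Opt3, Opt4}; the Column player: {a2, a3}.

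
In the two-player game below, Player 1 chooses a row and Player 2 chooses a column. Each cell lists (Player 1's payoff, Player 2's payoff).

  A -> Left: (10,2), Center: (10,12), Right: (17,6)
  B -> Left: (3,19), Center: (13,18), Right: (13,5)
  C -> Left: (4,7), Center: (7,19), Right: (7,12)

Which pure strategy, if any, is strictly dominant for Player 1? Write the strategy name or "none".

A fails to dominate B at Center (10<13).
B fails to dominate A at Left (3<10).
C fails to dominate A at Left (4<10).
No single strategy dominates all the others.

none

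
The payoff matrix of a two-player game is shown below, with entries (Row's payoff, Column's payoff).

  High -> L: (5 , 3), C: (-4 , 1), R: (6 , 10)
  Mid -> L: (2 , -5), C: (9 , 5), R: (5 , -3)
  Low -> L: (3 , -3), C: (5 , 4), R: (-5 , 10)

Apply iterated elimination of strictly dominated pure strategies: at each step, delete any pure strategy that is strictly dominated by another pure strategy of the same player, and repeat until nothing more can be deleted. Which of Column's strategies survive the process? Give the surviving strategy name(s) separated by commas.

C, R

Column's strategy L is strictly dominated by R (High: 10>3, Mid: -3>-5, Low: 10>-3) and is removed.
Row's strategy Low is strictly dominated by Mid (C: 9>5, R: 5>-5) and is removed.
Among the remaining strategies, none is strictly dominated by another pure strategy of the same player, so the elimination stops.
Surviving strategies — Row: {High, Mid}; Column: {C, R}.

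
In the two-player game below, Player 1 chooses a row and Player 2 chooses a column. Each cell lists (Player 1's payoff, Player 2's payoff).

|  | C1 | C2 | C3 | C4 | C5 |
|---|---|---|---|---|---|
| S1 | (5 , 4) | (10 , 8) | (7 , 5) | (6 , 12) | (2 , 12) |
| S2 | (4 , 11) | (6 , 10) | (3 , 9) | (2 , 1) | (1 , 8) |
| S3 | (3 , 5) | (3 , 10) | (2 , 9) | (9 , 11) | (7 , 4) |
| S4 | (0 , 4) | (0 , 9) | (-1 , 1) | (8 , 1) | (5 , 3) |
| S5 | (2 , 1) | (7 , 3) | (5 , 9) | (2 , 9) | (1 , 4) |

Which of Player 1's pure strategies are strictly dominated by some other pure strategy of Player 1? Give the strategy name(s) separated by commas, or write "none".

S2, S4, S5

S1 is not dominated — it holds its own against S2 at C1 (5>4); S3 at C1 (5>3); S4 at C1 (5>0); S5 at C1 (5>2).
S1 strictly dominates S2 — C1: 5>4, C2: 10>6, C3: 7>3, C4: 6>2, C5: 2>1.
S3: no other strategy beats it everywhere (S1 at C4 (9>6); S2 at C4 (9>2); S4 at C1 (3>0); S5 at C1 (3>2)).
S3 strictly dominates S4 — C1: 3>0, C2: 3>0, C3: 2>-1, C4: 9>8, C5: 7>5.
S1 strictly dominates S5 — C1: 5>2, C2: 10>7, C3: 7>5, C4: 6>2, C5: 2>1.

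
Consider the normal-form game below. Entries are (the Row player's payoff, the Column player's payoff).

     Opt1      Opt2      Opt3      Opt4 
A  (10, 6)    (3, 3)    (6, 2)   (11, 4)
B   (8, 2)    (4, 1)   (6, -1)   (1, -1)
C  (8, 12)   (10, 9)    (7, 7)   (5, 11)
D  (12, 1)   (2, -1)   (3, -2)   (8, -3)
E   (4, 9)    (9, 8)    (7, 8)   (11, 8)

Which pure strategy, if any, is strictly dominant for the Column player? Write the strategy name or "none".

Opt1 vs Opt2: A: 6>3, B: 2>1, C: 12>9, D: 1>-1, E: 9>8.
Opt1 vs Opt3: A: 6>2, B: 2>-1, C: 12>7, D: 1>-2, E: 9>8.
Opt1 vs Opt4: A: 6>4, B: 2>-1, C: 12>11, D: 1>-3, E: 9>8.
Opt1 strictly beats every other strategy against every opponent action, so it is strictly dominant.

Opt1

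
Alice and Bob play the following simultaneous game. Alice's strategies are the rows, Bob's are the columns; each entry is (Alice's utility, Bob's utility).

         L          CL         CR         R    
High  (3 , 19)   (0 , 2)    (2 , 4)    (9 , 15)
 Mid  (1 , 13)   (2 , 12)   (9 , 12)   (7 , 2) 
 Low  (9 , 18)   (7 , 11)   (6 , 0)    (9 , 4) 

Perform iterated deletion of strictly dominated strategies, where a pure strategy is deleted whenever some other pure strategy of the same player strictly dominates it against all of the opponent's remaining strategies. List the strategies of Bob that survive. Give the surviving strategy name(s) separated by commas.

L

For Bob, L strictly dominates CL on the remaining rows (High: 19>2, Mid: 13>12, Low: 18>11); eliminate CL.
Bob's strategy CR is strictly dominated by L (High: 19>4, Mid: 13>12, Low: 18>0) and is removed.
For Alice, High strictly dominates Mid on the remaining columns (L: 3>1, R: 9>7); eliminate Mid.
Bob's strategy R is strictly dominated by L (High: 19>15, Low: 18>4) and is removed.
For Alice, Low strictly dominates High on the remaining columns (L: 9>3); eliminate High.
Among the remaining strategies, none is strictly dominated by another pure strategy of the same player, so the elimination stops.
Surviving strategies — Alice: {Low}; Bob: {L}.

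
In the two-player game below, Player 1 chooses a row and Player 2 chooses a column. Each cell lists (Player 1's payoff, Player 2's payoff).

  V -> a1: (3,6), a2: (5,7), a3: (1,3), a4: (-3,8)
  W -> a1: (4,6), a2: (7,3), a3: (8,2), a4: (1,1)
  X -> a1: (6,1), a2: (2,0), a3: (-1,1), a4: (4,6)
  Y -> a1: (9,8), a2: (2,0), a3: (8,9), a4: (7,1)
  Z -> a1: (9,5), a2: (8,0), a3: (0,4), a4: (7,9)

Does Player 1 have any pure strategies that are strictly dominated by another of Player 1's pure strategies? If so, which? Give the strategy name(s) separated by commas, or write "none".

W strictly dominates V — a1: 4>3, a2: 7>5, a3: 8>1, a4: 1>-3.
Nothing dominates W: V at a1 (4>3); X at a2 (7>2); Y at a2 (7>2); Z at a3 (8>0).
X: dominated, since Z does at least as well everywhere (a1: 9>6, a2: 8>2, a3: 0>-1, a4: 7>4).
Y is not dominated — it holds its own against V at a1 (9>3); W at a1 (9>4); X at a1 (9>6); Z at a1 (9=9).
Z is not dominated — it holds its own against V at a1 (9>3); W at a1 (9>4); X at a1 (9>6); Y at a1 (9=9).

V, X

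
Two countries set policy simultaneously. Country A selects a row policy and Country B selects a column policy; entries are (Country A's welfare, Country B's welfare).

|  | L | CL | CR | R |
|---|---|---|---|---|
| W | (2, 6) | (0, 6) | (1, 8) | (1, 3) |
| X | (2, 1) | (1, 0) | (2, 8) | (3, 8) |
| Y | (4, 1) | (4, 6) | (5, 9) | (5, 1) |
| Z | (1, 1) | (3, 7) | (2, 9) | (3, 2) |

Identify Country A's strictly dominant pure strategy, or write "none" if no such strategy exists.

Y vs W: L: 4>2, CL: 4>0, CR: 5>1, R: 5>1.
Y vs X: L: 4>2, CL: 4>1, CR: 5>2, R: 5>3.
Y vs Z: L: 4>1, CL: 4>3, CR: 5>2, R: 5>3.
Y strictly beats every other strategy against every opponent action, so it is strictly dominant.

Y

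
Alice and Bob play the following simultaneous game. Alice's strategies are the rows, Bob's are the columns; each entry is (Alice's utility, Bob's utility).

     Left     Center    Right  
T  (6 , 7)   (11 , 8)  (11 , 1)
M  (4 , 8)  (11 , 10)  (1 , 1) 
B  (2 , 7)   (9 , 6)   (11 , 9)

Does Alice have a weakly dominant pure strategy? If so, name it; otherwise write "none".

T

T vs M: Left: 6>4, Center: 11=11, Right: 11>1.
T vs B: Left: 6>2, Center: 11>9, Right: 11=11.
T is at least as good as every other strategy against every opponent action, so it is weakly dominant.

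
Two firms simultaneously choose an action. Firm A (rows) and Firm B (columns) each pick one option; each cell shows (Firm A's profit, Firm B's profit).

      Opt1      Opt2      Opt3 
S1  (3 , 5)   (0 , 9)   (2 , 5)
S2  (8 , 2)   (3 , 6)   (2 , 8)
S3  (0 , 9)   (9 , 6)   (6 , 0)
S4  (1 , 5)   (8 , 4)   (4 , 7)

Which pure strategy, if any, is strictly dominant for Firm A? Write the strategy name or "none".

none

S1 fails to dominate S2 at Opt1 (3<8).
S2 fails to dominate S1 at Opt3 (2=2).
S3 fails to dominate S1 at Opt1 (0<3).
S4 fails to dominate S1 at Opt1 (1<3).
No single strategy dominates all the others.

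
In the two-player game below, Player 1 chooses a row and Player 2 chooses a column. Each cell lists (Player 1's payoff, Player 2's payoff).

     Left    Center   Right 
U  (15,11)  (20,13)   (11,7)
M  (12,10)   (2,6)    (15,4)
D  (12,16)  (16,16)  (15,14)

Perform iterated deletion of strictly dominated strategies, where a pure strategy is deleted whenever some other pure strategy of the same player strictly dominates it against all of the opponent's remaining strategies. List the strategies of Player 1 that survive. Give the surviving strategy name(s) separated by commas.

For Player 2, Left strictly dominates Right on the remaining rows (U: 11>7, M: 10>4, D: 16>14); eliminate Right.
Row M is eliminated: U beats it against every remaining column (Left: 15>12, Center: 20>2).
Row D is eliminated: U beats it against every remaining column (Left: 15>12, Center: 20>16).
Column Left is eliminated: Center beats it against every remaining row (U: 13>11).
Among the remaining strategies, none is strictly dominated by another pure strategy of the same player, so the elimination stops.
Surviving strategies — Player 1: {U}; Player 2: {Center}.

U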